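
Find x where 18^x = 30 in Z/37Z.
22

Baby-step giant-step with step n = ⌈√37⌉ = 7.
Baby steps 18^j mod 37 (j:value) for j=0..6: 0:1, 1:18, 2:28, 3:23, 4:7, 5:15, 6:11.
Giant-step multiplier: 18^(-7) ≡ 18^(36-7) = 18^29 ≡ 20 (mod 37).
Giant steps γ_i = 30·20^i mod 37: γ_0=30, γ_1=8, γ_2=12, γ_3=18 (in table at j=1).
x = i·n + j = 3·7 + 1 = 22.
Check: 18^22 ≡ 30 (mod 37).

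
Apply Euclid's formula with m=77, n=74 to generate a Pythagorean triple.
(453, 11396, 11405)

Euclid's formula: a = m² - n², b = 2mn, c = m² + n²
m = 77, n = 74
a = 77² - 74² = 5929 - 5476 = 453
b = 2 × 77 × 74 = 11396
c = 77² + 74² = 5929 + 5476 = 11405
Verification: 453² + 11396² = 205209 + 129868816 = 130074025 = 11405² ✓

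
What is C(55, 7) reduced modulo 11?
0

Using Lucas' theorem:
Write n=55 and k=7 in base 11:
n in base 11: [5, 0]
k in base 11: [0, 7]
C(55,7) mod 11 = ∏ C(n_i, k_i) mod 11
Digit binomials (mod 11): C(5,0) = 1; C(0,7) = 0 (k_i > n_i)
Product: 1 × 0 = 0 ≡ 0 (mod 11)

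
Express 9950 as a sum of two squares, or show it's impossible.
Not possible

Factorization: 9950 = 2 × 5^2 × 199
By Fermat: n is sum of two squares iff every prime p ≡ 3 (mod 4) appears to even power.
Prime(s) ≡ 3 (mod 4) with odd exponent: [(199, 1)]
Therefore 9950 cannot be expressed as a² + b².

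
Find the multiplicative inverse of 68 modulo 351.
191

gcd(68, 351) = 1, so the inverse exists.
Extended Euclidean algorithm on (351, 68):
351 = 5 × 68 + 11  ⟹  11 = (1)·351 + (-5)·68
68 = 6 × 11 + 2  ⟹  2 = (-6)·351 + (31)·68
11 = 5 × 2 + 1  ⟹  1 = (31)·351 + (-160)·68
So (-160)·68 ≡ 1 (mod 351), i.e. 68^(-1) ≡ -160 ≡ 191 (mod 351).
Check: 68 × 191 = 12988 ≡ 1 (mod 351)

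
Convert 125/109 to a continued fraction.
[1; 6, 1, 4, 3]

Euclidean algorithm steps:
125 = 1 × 109 + 16
109 = 6 × 16 + 13
16 = 1 × 13 + 3
13 = 4 × 3 + 1
3 = 3 × 1 + 0
Continued fraction: [1; 6, 1, 4, 3]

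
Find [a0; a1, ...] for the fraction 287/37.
[7; 1, 3, 9]

Euclidean algorithm steps:
287 = 7 × 37 + 28
37 = 1 × 28 + 9
28 = 3 × 9 + 1
9 = 9 × 1 + 0
Continued fraction: [7; 1, 3, 9]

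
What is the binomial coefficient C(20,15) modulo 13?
8

Using Lucas' theorem:
Write n=20 and k=15 in base 13:
n in base 13: [1, 7]
k in base 13: [1, 2]
C(20,15) mod 13 = ∏ C(n_i, k_i) mod 13
Digit binomials (mod 13): C(1,1) = 1; C(7,2) = 21 ≡ 8
Product: 1 × 8 = 8 ≡ 8 (mod 13)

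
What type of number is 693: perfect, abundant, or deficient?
deficient

Proper divisors of 693: sum = 1 + 3 + 7 + 9 + 11 + 21 + 33 + 63 + 77 + 99 + 231 = 555
Since 555 < 693, 693 is deficient.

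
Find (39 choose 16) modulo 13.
0

Using Lucas' theorem:
Write n=39 and k=16 in base 13:
n in base 13: [3, 0]
k in base 13: [1, 3]
C(39,16) mod 13 = ∏ C(n_i, k_i) mod 13
Digit binomials (mod 13): C(3,1) = 3; C(0,3) = 0 (k_i > n_i)
Product: 3 × 0 = 0 ≡ 0 (mod 13)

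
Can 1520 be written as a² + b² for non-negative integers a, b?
Not possible

Factorization: 1520 = 2^4 × 5 × 19
By Fermat: n is sum of two squares iff every prime p ≡ 3 (mod 4) appears to even power.
Prime(s) ≡ 3 (mod 4) with odd exponent: [(19, 1)]
Therefore 1520 cannot be expressed as a² + b².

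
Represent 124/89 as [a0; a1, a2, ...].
[1; 2, 1, 1, 5, 3]

Euclidean algorithm steps:
124 = 1 × 89 + 35
89 = 2 × 35 + 19
35 = 1 × 19 + 16
19 = 1 × 16 + 3
16 = 5 × 3 + 1
3 = 3 × 1 + 0
Continued fraction: [1; 2, 1, 1, 5, 3]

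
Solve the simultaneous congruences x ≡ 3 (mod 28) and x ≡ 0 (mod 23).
115

Using Chinese Remainder Theorem:
M = 28 × 23 = 644
M1 = 23, M2 = 28
y1 = 23^(-1) mod 28 = 11
y2 = 28^(-1) mod 23 = 14
x = (3×23×11 + 0×28×14) mod 644 = 115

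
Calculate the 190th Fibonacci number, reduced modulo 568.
335

Matrix identity: Q^n = [[F_(n+1), F_n], [F_n, F_(n-1)]] with Q = [[1,1],[1,0]].
n = 190 = 10111110₂. Square-and-multiply, entries mod 568:
Q^1 = [[1,1],[1,0]]
Q^2 = (Q^1)² = [[2,1],[1,1]]
Q^5 = (Q^2)²·Q = [[8,5],[5,3]]
Q^11 = (Q^5)²·Q = [[144,89],[89,55]]
Q^23 = (Q^11)²·Q = [[360,257],[257,103]]
Q^47 = (Q^23)²·Q = [[536,257],[257,279]]
Q^95 = (Q^47)²·Q = [[480,49],[49,431]]
Q^190 = (Q^95)² = [[489,335],[335,154]]
F_190 mod 568 = Q^190[0][1] = 335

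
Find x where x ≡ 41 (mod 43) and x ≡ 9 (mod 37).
342

Using Chinese Remainder Theorem:
M = 43 × 37 = 1591
M1 = 37, M2 = 43
y1 = 37^(-1) mod 43 = 7
y2 = 43^(-1) mod 37 = 31
x = (41×37×7 + 9×43×31) mod 1591 = 342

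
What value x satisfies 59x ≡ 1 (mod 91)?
54

gcd(59, 91) = 1, so the inverse exists.
Extended Euclidean algorithm on (91, 59):
91 = 1 × 59 + 32  ⟹  32 = (1)·91 + (-1)·59
59 = 1 × 32 + 27  ⟹  27 = (-1)·91 + (2)·59
32 = 1 × 27 + 5  ⟹  5 = (2)·91 + (-3)·59
27 = 5 × 5 + 2  ⟹  2 = (-11)·91 + (17)·59
5 = 2 × 2 + 1  ⟹  1 = (24)·91 + (-37)·59
So (-37)·59 ≡ 1 (mod 91), i.e. 59^(-1) ≡ -37 ≡ 54 (mod 91).
Check: 59 × 54 = 3186 ≡ 1 (mod 91)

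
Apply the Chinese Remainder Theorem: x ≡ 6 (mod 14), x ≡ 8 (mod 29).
356

Using Chinese Remainder Theorem:
M = 14 × 29 = 406
M1 = 29, M2 = 14
y1 = 29^(-1) mod 14 = 1
y2 = 14^(-1) mod 29 = 27
x = (6×29×1 + 8×14×27) mod 406 = 356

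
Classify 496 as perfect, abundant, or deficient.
perfect

Proper divisors of 496: sum = 1 + 2 + 4 + 8 + 16 + 31 + 62 + 124 + 248 = 496
Since 496 = 496, 496 is perfect.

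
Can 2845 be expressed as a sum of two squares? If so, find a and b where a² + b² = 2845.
6² + 53² (a=6, b=53)

Factorization: 2845 = 5 × 569
By Fermat: n is sum of two squares iff every prime p ≡ 3 (mod 4) appears to even power.
All primes ≡ 3 (mod 4) appear to even power.
Search a = 0, 1, 2, … for 2845 - a² a perfect square: first hit at a = 6: 2845 - 36 = 2809 = 53².
2845 = 6² + 53² = 36 + 2809 ✓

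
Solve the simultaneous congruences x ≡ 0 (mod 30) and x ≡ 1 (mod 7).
120

Using Chinese Remainder Theorem:
M = 30 × 7 = 210
M1 = 7, M2 = 30
y1 = 7^(-1) mod 30 = 13
y2 = 30^(-1) mod 7 = 4
x = (0×7×13 + 1×30×4) mod 210 = 120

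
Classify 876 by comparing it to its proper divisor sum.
abundant

Proper divisors of 876: sum = 1 + 2 + 3 + 4 + 6 + 12 + 73 + 146 + 219 + 292 + 438 = 1196
Since 1196 > 876, 876 is abundant.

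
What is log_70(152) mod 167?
22

Baby-step giant-step with step n = ⌈√167⌉ = 13.
Baby steps 70^j mod 167 (j:value) for j=0..12: 0:1, 1:70, 2:57, 3:149, 4:76, 5:143, 6:157, 7:135, 8:98, 9:13, 10:75, 11:73, 12:100.
Giant-step multiplier: 70^(-13) ≡ 70^(166-13) = 70^153 ≡ 155 (mod 167).
Giant steps γ_i = 152·155^i mod 167: γ_0=152, γ_1=13 (in table at j=9).
x = i·n + j = 1·13 + 9 = 22.
Check: 70^22 ≡ 152 (mod 167).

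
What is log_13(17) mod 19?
2

Baby-step giant-step with step n = ⌈√19⌉ = 5.
Baby steps 13^j mod 19 (j:value) for j=0..4: 0:1, 1:13, 2:17, 3:12, 4:4.
h = 17 is already in the table at j=2, so x = 2.
Check: 13^2 ≡ 17 (mod 19).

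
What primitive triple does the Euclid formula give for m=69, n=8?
(4697, 1104, 4825)

Euclid's formula: a = m² - n², b = 2mn, c = m² + n²
m = 69, n = 8
a = 69² - 8² = 4761 - 64 = 4697
b = 2 × 69 × 8 = 1104
c = 69² + 8² = 4761 + 64 = 4825
Verification: 4697² + 1104² = 22061809 + 1218816 = 23280625 = 4825² ✓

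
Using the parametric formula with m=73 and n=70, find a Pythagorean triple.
(429, 10220, 10229)

Euclid's formula: a = m² - n², b = 2mn, c = m² + n²
m = 73, n = 70
a = 73² - 70² = 5329 - 4900 = 429
b = 2 × 73 × 70 = 10220
c = 73² + 70² = 5329 + 4900 = 10229
Verification: 429² + 10220² = 184041 + 104448400 = 104632441 = 10229² ✓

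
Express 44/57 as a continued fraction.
[0; 1, 3, 2, 1, 1, 2]

Euclidean algorithm steps:
44 = 0 × 57 + 44
57 = 1 × 44 + 13
44 = 3 × 13 + 5
13 = 2 × 5 + 3
5 = 1 × 3 + 2
3 = 1 × 2 + 1
2 = 2 × 1 + 0
Continued fraction: [0; 1, 3, 2, 1, 1, 2]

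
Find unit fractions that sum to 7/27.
1/4 + 1/108

Greedy algorithm:
7/27: ceiling(27/7) = 4, use 1/4
1/108: ceiling(108/1) = 108, use 1/108
Result: 7/27 = 1/4 + 1/108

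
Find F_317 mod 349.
176

Matrix identity: Q^n = [[F_(n+1), F_n], [F_n, F_(n-1)]] with Q = [[1,1],[1,0]].
n = 317 = 100111101₂. Square-and-multiply, entries mod 349:
Q^1 = [[1,1],[1,0]]
Q^2 = (Q^1)² = [[2,1],[1,1]]
Q^4 = (Q^2)² = [[5,3],[3,2]]
Q^9 = (Q^4)²·Q = [[55,34],[34,21]]
Q^19 = (Q^9)²·Q = [[134,342],[342,141]]
Q^39 = (Q^19)²·Q = [[26,206],[206,169]]
Q^79 = (Q^39)²·Q = [[220,185],[185,35]]
Q^158 = (Q^79)² = [[261,60],[60,201]]
Q^317 = (Q^158)²·Q = [[325,176],[176,149]]
F_317 mod 349 = Q^317[0][1] = 176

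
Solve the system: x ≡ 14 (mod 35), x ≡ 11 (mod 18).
119

Using Chinese Remainder Theorem:
M = 35 × 18 = 630
M1 = 18, M2 = 35
y1 = 18^(-1) mod 35 = 2
y2 = 35^(-1) mod 18 = 17
x = (14×18×2 + 11×35×17) mod 630 = 119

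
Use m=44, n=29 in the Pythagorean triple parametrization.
(1095, 2552, 2777)

Euclid's formula: a = m² - n², b = 2mn, c = m² + n²
m = 44, n = 29
a = 44² - 29² = 1936 - 841 = 1095
b = 2 × 44 × 29 = 2552
c = 44² + 29² = 1936 + 841 = 2777
Verification: 1095² + 2552² = 1199025 + 6512704 = 7711729 = 2777² ✓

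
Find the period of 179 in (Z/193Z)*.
32

193 is prime, so ord(179) divides φ(193) = 192.
Divisors of 192: 1, 2, 3, 4, 6, 8, 12, 16, 24, 32, 48, 64, 96, 192.
Repeated squaring: 179^1 ≡ 179, 179^2 ≡ 3, 179^4 ≡ 9, 179^8 ≡ 81, 179^16 ≡ 192, 179^32 ≡ 1, 179^64 ≡ 1, 179^128 ≡ 1 (mod 193).
Test 179^d mod 193 for each divisor d in increasing order:
179^1 ≡ 179
179^2 ≡ 3
179^3 = 179^2·179^1 ≡ 151
179^4 ≡ 9
179^6 = 179^4·179^2 ≡ 27
179^8 ≡ 81
179^12 = 179^8·179^4 ≡ 150
179^16 ≡ 192
179^24 = 179^16·179^8 ≡ 112
179^32 ≡ 1  ← first divisor giving 1
The order is 32.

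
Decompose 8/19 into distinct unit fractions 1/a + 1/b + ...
1/3 + 1/12 + 1/228

Greedy algorithm:
8/19: ceiling(19/8) = 3, use 1/3
5/57: ceiling(57/5) = 12, use 1/12
1/228: ceiling(228/1) = 228, use 1/228
Result: 8/19 = 1/3 + 1/12 + 1/228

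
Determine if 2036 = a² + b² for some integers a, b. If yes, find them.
10² + 44² (a=10, b=44)

Factorization: 2036 = 2^2 × 509
By Fermat: n is sum of two squares iff every prime p ≡ 3 (mod 4) appears to even power.
All primes ≡ 3 (mod 4) appear to even power.
Search a = 0, 1, 2, … for 2036 - a² a perfect square: first hit at a = 10: 2036 - 100 = 1936 = 44².
2036 = 10² + 44² = 100 + 1936 ✓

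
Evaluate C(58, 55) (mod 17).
1

Using Lucas' theorem:
Write n=58 and k=55 in base 17:
n in base 17: [3, 7]
k in base 17: [3, 4]
C(58,55) mod 17 = ∏ C(n_i, k_i) mod 17
Digit binomials (mod 17): C(3,3) = 1; C(7,4) = 35 ≡ 1
Product: 1 × 1 = 1 ≡ 1 (mod 17)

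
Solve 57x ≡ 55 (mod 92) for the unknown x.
x ≡ 51 (mod 92)

gcd(57, 92) = 1, which divides 55, so solutions exist.
Find 57^(-1) mod 92 by the extended Euclidean algorithm:
92 = 1 × 57 + 35  ⟹  35 = (1)·92 + (-1)·57
57 = 1 × 35 + 22  ⟹  22 = (-1)·92 + (2)·57
35 = 1 × 22 + 13  ⟹  13 = (2)·92 + (-3)·57
22 = 1 × 13 + 9  ⟹  9 = (-3)·92 + (5)·57
13 = 1 × 9 + 4  ⟹  4 = (5)·92 + (-8)·57
9 = 2 × 4 + 1  ⟹  1 = (-13)·92 + (21)·57
So (21)·57 ≡ 1 (mod 92), i.e. 57^(-1) ≡ 21 (mod 92).
x ≡ 21 × 55 = 1155 ≡ 51 (mod 92).
Check: 57 × 51 = 2907 ≡ 55 (mod 92).
Unique solution: x ≡ 51 (mod 92)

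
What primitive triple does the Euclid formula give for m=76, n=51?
(3175, 7752, 8377)

Euclid's formula: a = m² - n², b = 2mn, c = m² + n²
m = 76, n = 51
a = 76² - 51² = 5776 - 2601 = 3175
b = 2 × 76 × 51 = 7752
c = 76² + 51² = 5776 + 2601 = 8377
Verification: 3175² + 7752² = 10080625 + 60093504 = 70174129 = 8377² ✓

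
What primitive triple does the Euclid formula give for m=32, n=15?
(799, 960, 1249)

Euclid's formula: a = m² - n², b = 2mn, c = m² + n²
m = 32, n = 15
a = 32² - 15² = 1024 - 225 = 799
b = 2 × 32 × 15 = 960
c = 32² + 15² = 1024 + 225 = 1249
Verification: 799² + 960² = 638401 + 921600 = 1560001 = 1249² ✓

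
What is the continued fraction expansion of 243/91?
[2; 1, 2, 30]

Euclidean algorithm steps:
243 = 2 × 91 + 61
91 = 1 × 61 + 30
61 = 2 × 30 + 1
30 = 30 × 1 + 0
Continued fraction: [2; 1, 2, 30]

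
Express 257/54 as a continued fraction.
[4; 1, 3, 6, 2]

Euclidean algorithm steps:
257 = 4 × 54 + 41
54 = 1 × 41 + 13
41 = 3 × 13 + 2
13 = 6 × 2 + 1
2 = 2 × 1 + 0
Continued fraction: [4; 1, 3, 6, 2]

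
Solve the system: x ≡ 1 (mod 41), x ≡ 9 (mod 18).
657

Using Chinese Remainder Theorem:
M = 41 × 18 = 738
M1 = 18, M2 = 41
y1 = 18^(-1) mod 41 = 16
y2 = 41^(-1) mod 18 = 11
x = (1×18×16 + 9×41×11) mod 738 = 657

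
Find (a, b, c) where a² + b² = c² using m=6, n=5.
(11, 60, 61)

Euclid's formula: a = m² - n², b = 2mn, c = m² + n²
m = 6, n = 5
a = 6² - 5² = 36 - 25 = 11
b = 2 × 6 × 5 = 60
c = 6² + 5² = 36 + 25 = 61
Verification: 11² + 60² = 121 + 3600 = 3721 = 61² ✓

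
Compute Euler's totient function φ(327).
216

327 = 3 × 109
φ(n) = n × ∏(1 - 1/p) for each prime p dividing n
φ(327) = 327 × (1 - 1/3) × (1 - 1/109) = 216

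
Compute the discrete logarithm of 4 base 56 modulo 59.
36

Baby-step giant-step with step n = ⌈√59⌉ = 8.
Baby steps 56^j mod 59 (j:value) for j=0..7: 0:1, 1:56, 2:9, 3:32, 4:22, 5:52, 6:21, 7:55.
Giant-step multiplier: 56^(-8) ≡ 56^(58-8) = 56^50 ≡ 5 (mod 59).
Giant steps γ_i = 4·5^i mod 59: γ_0=4, γ_1=20, γ_2=41, γ_3=28, γ_4=22 (in table at j=4).
x = i·n + j = 4·8 + 4 = 36.
Check: 56^36 ≡ 4 (mod 59).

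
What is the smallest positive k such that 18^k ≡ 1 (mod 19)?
2

19 is prime, so ord(18) divides φ(19) = 18.
Divisors of 18: 1, 2, 3, 6, 9, 18.
Repeated squaring: 18^1 ≡ 18, 18^2 ≡ 1, 18^4 ≡ 1, 18^8 ≡ 1, 18^16 ≡ 1 (mod 19).
Test 18^d mod 19 for each divisor d in increasing order:
18^1 ≡ 18
18^2 ≡ 1  ← first divisor giving 1
The order is 2.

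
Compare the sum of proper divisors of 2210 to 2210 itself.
abundant

Proper divisors of 2210: sum = 1 + 2 + 5 + 10 + 13 + 17 + 26 + 34 + 65 + 85 + 130 + 170 + 221 + 442 + 1105 = 2326
Since 2326 > 2210, 2210 is abundant.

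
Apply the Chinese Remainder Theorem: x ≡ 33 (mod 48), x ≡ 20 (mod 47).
1665

Using Chinese Remainder Theorem:
M = 48 × 47 = 2256
M1 = 47, M2 = 48
y1 = 47^(-1) mod 48 = 47
y2 = 48^(-1) mod 47 = 1
x = (33×47×47 + 20×48×1) mod 2256 = 1665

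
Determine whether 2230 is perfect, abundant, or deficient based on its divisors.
deficient

Proper divisors of 2230: sum = 1 + 2 + 5 + 10 + 223 + 446 + 1115 = 1802
Since 1802 < 2230, 2230 is deficient.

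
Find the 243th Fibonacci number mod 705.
92

Matrix identity: Q^n = [[F_(n+1), F_n], [F_n, F_(n-1)]] with Q = [[1,1],[1,0]].
n = 243 = 11110011₂. Square-and-multiply, entries mod 705:
Q^1 = [[1,1],[1,0]]
Q^3 = (Q^1)²·Q = [[3,2],[2,1]]
Q^7 = (Q^3)²·Q = [[21,13],[13,8]]
Q^15 = (Q^7)²·Q = [[282,610],[610,377]]
Q^30 = (Q^15)² = [[424,140],[140,284]]
Q^60 = (Q^30)² = [[566,420],[420,146]]
Q^121 = (Q^60)²·Q = [[556,436],[436,120]]
Q^243 = (Q^121)²·Q = [[138,92],[92,46]]
F_243 mod 705 = Q^243[0][1] = 92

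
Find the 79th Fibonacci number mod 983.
722

Matrix identity: Q^n = [[F_(n+1), F_n], [F_n, F_(n-1)]] with Q = [[1,1],[1,0]].
n = 79 = 1001111₂. Square-and-multiply, entries mod 983:
Q^1 = [[1,1],[1,0]]
Q^2 = (Q^1)² = [[2,1],[1,1]]
Q^4 = (Q^2)² = [[5,3],[3,2]]
Q^9 = (Q^4)²·Q = [[55,34],[34,21]]
Q^19 = (Q^9)²·Q = [[867,249],[249,618]]
Q^39 = (Q^19)²·Q = [[906,749],[749,157]]
Q^79 = (Q^39)²·Q = [[679,722],[722,940]]
F_79 mod 983 = Q^79[0][1] = 722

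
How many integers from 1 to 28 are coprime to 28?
12

28 = 2^2 × 7
φ(n) = n × ∏(1 - 1/p) for each prime p dividing n
φ(28) = 28 × (1 - 1/2) × (1 - 1/7) = 12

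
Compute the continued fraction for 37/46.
[0; 1, 4, 9]

Euclidean algorithm steps:
37 = 0 × 46 + 37
46 = 1 × 37 + 9
37 = 4 × 9 + 1
9 = 9 × 1 + 0
Continued fraction: [0; 1, 4, 9]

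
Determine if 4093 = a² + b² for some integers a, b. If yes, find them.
27² + 58² (a=27, b=58)

Factorization: 4093 = 4093
By Fermat: n is sum of two squares iff every prime p ≡ 3 (mod 4) appears to even power.
All primes ≡ 3 (mod 4) appear to even power.
Search a = 0, 1, 2, … for 4093 - a² a perfect square: first hit at a = 27: 4093 - 729 = 3364 = 58².
4093 = 27² + 58² = 729 + 3364 ✓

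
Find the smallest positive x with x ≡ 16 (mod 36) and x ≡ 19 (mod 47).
160

Using Chinese Remainder Theorem:
M = 36 × 47 = 1692
M1 = 47, M2 = 36
y1 = 47^(-1) mod 36 = 23
y2 = 36^(-1) mod 47 = 17
x = (16×47×23 + 19×36×17) mod 1692 = 160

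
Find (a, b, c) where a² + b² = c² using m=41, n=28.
(897, 2296, 2465)

Euclid's formula: a = m² - n², b = 2mn, c = m² + n²
m = 41, n = 28
a = 41² - 28² = 1681 - 784 = 897
b = 2 × 41 × 28 = 2296
c = 41² + 28² = 1681 + 784 = 2465
Verification: 897² + 2296² = 804609 + 5271616 = 6076225 = 2465² ✓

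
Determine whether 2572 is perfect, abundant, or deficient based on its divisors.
deficient

Proper divisors of 2572: sum = 1 + 2 + 4 + 643 + 1286 = 1936
Since 1936 < 2572, 2572 is deficient.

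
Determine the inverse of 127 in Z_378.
253

gcd(127, 378) = 1, so the inverse exists.
Extended Euclidean algorithm on (378, 127):
378 = 2 × 127 + 124  ⟹  124 = (1)·378 + (-2)·127
127 = 1 × 124 + 3  ⟹  3 = (-1)·378 + (3)·127
124 = 41 × 3 + 1  ⟹  1 = (42)·378 + (-125)·127
So (-125)·127 ≡ 1 (mod 378), i.e. 127^(-1) ≡ -125 ≡ 253 (mod 378).
Check: 127 × 253 = 32131 ≡ 1 (mod 378)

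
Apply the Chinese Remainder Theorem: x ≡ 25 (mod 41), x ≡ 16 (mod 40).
1296

Using Chinese Remainder Theorem:
M = 41 × 40 = 1640
M1 = 40, M2 = 41
y1 = 40^(-1) mod 41 = 40
y2 = 41^(-1) mod 40 = 1
x = (25×40×40 + 16×41×1) mod 1640 = 1296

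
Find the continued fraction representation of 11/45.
[0; 4, 11]

Euclidean algorithm steps:
11 = 0 × 45 + 11
45 = 4 × 11 + 1
11 = 11 × 1 + 0
Continued fraction: [0; 4, 11]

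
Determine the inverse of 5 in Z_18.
11

gcd(5, 18) = 1, so the inverse exists.
Extended Euclidean algorithm on (18, 5):
18 = 3 × 5 + 3  ⟹  3 = (1)·18 + (-3)·5
5 = 1 × 3 + 2  ⟹  2 = (-1)·18 + (4)·5
3 = 1 × 2 + 1  ⟹  1 = (2)·18 + (-7)·5
So (-7)·5 ≡ 1 (mod 18), i.e. 5^(-1) ≡ -7 ≡ 11 (mod 18).
Check: 5 × 11 = 55 ≡ 1 (mod 18)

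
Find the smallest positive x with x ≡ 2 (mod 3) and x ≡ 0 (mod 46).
92

Using Chinese Remainder Theorem:
M = 3 × 46 = 138
M1 = 46, M2 = 3
y1 = 46^(-1) mod 3 = 1
y2 = 3^(-1) mod 46 = 31
x = (2×46×1 + 0×3×31) mod 138 = 92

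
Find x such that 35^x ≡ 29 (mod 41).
27

Baby-step giant-step with step n = ⌈√41⌉ = 7.
Baby steps 35^j mod 41 (j:value) for j=0..6: 0:1, 1:35, 2:36, 3:30, 4:25, 5:14, 6:39.
Giant-step multiplier: 35^(-7) ≡ 35^(40-7) = 35^33 ≡ 24 (mod 41).
Giant steps γ_i = 29·24^i mod 41: γ_0=29, γ_1=40, γ_2=17, γ_3=39 (in table at j=6).
x = i·n + j = 3·7 + 6 = 27.
Check: 35^27 ≡ 29 (mod 41).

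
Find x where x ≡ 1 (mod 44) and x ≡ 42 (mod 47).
89

Using Chinese Remainder Theorem:
M = 44 × 47 = 2068
M1 = 47, M2 = 44
y1 = 47^(-1) mod 44 = 15
y2 = 44^(-1) mod 47 = 31
x = (1×47×15 + 42×44×31) mod 2068 = 89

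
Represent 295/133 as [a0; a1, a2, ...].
[2; 4, 1, 1, 2, 2, 2]

Euclidean algorithm steps:
295 = 2 × 133 + 29
133 = 4 × 29 + 17
29 = 1 × 17 + 12
17 = 1 × 12 + 5
12 = 2 × 5 + 2
5 = 2 × 2 + 1
2 = 2 × 1 + 0
Continued fraction: [2; 4, 1, 1, 2, 2, 2]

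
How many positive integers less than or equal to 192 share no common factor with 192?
64

192 = 2^6 × 3
φ(n) = n × ∏(1 - 1/p) for each prime p dividing n
φ(192) = 192 × (1 - 1/2) × (1 - 1/3) = 64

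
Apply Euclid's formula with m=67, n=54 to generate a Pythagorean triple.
(1573, 7236, 7405)

Euclid's formula: a = m² - n², b = 2mn, c = m² + n²
m = 67, n = 54
a = 67² - 54² = 4489 - 2916 = 1573
b = 2 × 67 × 54 = 7236
c = 67² + 54² = 4489 + 2916 = 7405
Verification: 1573² + 7236² = 2474329 + 52359696 = 54834025 = 7405² ✓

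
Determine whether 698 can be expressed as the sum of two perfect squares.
13² + 23² (a=13, b=23)

Factorization: 698 = 2 × 349
By Fermat: n is sum of two squares iff every prime p ≡ 3 (mod 4) appears to even power.
All primes ≡ 3 (mod 4) appear to even power.
Search a = 0, 1, 2, … for 698 - a² a perfect square: first hit at a = 13: 698 - 169 = 529 = 23².
698 = 13² + 23² = 169 + 529 ✓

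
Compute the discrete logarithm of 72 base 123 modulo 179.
101

Baby-step giant-step with step n = ⌈√179⌉ = 14.
Baby steps 123^j mod 179 (j:value) for j=0..13: 0:1, 1:123, 2:93, 3:162, 4:57, 5:30, 6:110, 7:105, 8:27, 9:99, 10:5, 11:78, 12:107, 13:94.
Giant-step multiplier: 123^(-14) ≡ 123^(178-14) = 123^164 ≡ 76 (mod 179).
Giant steps γ_i = 72·76^i mod 179: γ_0=72, γ_1=102, γ_2=55, γ_3=63, γ_4=134, γ_5=160, γ_6=167, γ_7=162 (in table at j=3).
x = i·n + j = 7·14 + 3 = 101.
Check: 123^101 ≡ 72 (mod 179).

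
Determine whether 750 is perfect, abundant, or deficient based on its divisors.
abundant

Proper divisors of 750: sum = 1 + 2 + 3 + 5 + 6 + 10 + 15 + 25 + 30 + 50 + 75 + 125 + 150 + 250 + 375 = 1122
Since 1122 > 750, 750 is abundant.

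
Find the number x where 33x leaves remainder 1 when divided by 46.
7

gcd(33, 46) = 1, so the inverse exists.
Extended Euclidean algorithm on (46, 33):
46 = 1 × 33 + 13  ⟹  13 = (1)·46 + (-1)·33
33 = 2 × 13 + 7  ⟹  7 = (-2)·46 + (3)·33
13 = 1 × 7 + 6  ⟹  6 = (3)·46 + (-4)·33
7 = 1 × 6 + 1  ⟹  1 = (-5)·46 + (7)·33
So (7)·33 ≡ 1 (mod 46), i.e. 33^(-1) ≡ 7 (mod 46).
Check: 33 × 7 = 231 ≡ 1 (mod 46)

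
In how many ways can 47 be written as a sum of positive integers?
124754

p(n) counts ways to write n as a sum of positive integers (order ignored).
Euler's pentagonal recurrence: p(k) = p(k-1) + p(k-2) - p(k-5) - p(k-7) + p(k-12) + p(k-15) - ... (offsets j(3j∓1)/2, signs ++--, p(0)=1, p(<0)=0).
DP table for k = 0..46: p(0)=1, p(1)=1, p(2)=2, p(3)=3, p(4)=5, p(5)=7, p(6)=11, p(7)=15, p(8)=22, p(9)=30, p(10)=42, p(11)=56, p(12)=77, p(13)=101, p(14)=135, p(15)=176, p(16)=231, p(17)=297, p(18)=385, p(19)=490, p(20)=627, p(21)=792, p(22)=1002, p(23)=1255, p(24)=1575, p(25)=1958, p(26)=2436, p(27)=3010, p(28)=3718, p(29)=4565, p(30)=5604, p(31)=6842, p(32)=8349, p(33)=10143, p(34)=12310, p(35)=14883, p(36)=17977, p(37)=21637, p(38)=26015, p(39)=31185, p(40)=37338, p(41)=44583, p(42)=53174, p(43)=63261, p(44)=75175, p(45)=89134, p(46)=105558.
Final step: p(47) = p(46) + p(45) - p(42) - p(40) + p(35) + p(32) - p(25) - p(21) + p(12) + p(7)
= 105558 + 89134 - 53174 - 37338 + 14883 + 8349 - 1958 - 792 + 77 + 15
= 124754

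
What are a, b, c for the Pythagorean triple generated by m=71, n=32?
(4017, 4544, 6065)

Euclid's formula: a = m² - n², b = 2mn, c = m² + n²
m = 71, n = 32
a = 71² - 32² = 5041 - 1024 = 4017
b = 2 × 71 × 32 = 4544
c = 71² + 32² = 5041 + 1024 = 6065
Verification: 4017² + 4544² = 16136289 + 20647936 = 36784225 = 6065² ✓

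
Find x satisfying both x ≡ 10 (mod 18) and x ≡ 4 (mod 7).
46

Using Chinese Remainder Theorem:
M = 18 × 7 = 126
M1 = 7, M2 = 18
y1 = 7^(-1) mod 18 = 13
y2 = 18^(-1) mod 7 = 2
x = (10×7×13 + 4×18×2) mod 126 = 46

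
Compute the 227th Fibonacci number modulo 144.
89

Matrix identity: Q^n = [[F_(n+1), F_n], [F_n, F_(n-1)]] with Q = [[1,1],[1,0]].
n = 227 = 11100011₂. Square-and-multiply, entries mod 144:
Q^1 = [[1,1],[1,0]]
Q^3 = (Q^1)²·Q = [[3,2],[2,1]]
Q^7 = (Q^3)²·Q = [[21,13],[13,8]]
Q^14 = (Q^7)² = [[34,89],[89,89]]
Q^28 = (Q^14)² = [[5,3],[3,2]]
Q^56 = (Q^28)² = [[34,21],[21,13]]
Q^113 = (Q^56)²·Q = [[136,13],[13,123]]
Q^227 = (Q^113)²·Q = [[0,89],[89,55]]
F_227 mod 144 = Q^227[0][1] = 89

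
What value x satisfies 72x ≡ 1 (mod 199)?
47

gcd(72, 199) = 1, so the inverse exists.
Extended Euclidean algorithm on (199, 72):
199 = 2 × 72 + 55  ⟹  55 = (1)·199 + (-2)·72
72 = 1 × 55 + 17  ⟹  17 = (-1)·199 + (3)·72
55 = 3 × 17 + 4  ⟹  4 = (4)·199 + (-11)·72
17 = 4 × 4 + 1  ⟹  1 = (-17)·199 + (47)·72
So (47)·72 ≡ 1 (mod 199), i.e. 72^(-1) ≡ 47 (mod 199).
Check: 72 × 47 = 3384 ≡ 1 (mod 199)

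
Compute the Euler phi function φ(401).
400

401 = 401
φ(n) = n × ∏(1 - 1/p) for each prime p dividing n
φ(401) = 401 × (1 - 1/401) = 400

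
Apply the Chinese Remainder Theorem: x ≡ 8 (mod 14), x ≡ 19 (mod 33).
316

Using Chinese Remainder Theorem:
M = 14 × 33 = 462
M1 = 33, M2 = 14
y1 = 33^(-1) mod 14 = 3
y2 = 14^(-1) mod 33 = 26
x = (8×33×3 + 19×14×26) mod 462 = 316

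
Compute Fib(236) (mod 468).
105

Matrix identity: Q^n = [[F_(n+1), F_n], [F_n, F_(n-1)]] with Q = [[1,1],[1,0]].
n = 236 = 11101100₂. Square-and-multiply, entries mod 468:
Q^1 = [[1,1],[1,0]]
Q^3 = (Q^1)²·Q = [[3,2],[2,1]]
Q^7 = (Q^3)²·Q = [[21,13],[13,8]]
Q^14 = (Q^7)² = [[142,377],[377,233]]
Q^29 = (Q^14)²·Q = [[404,365],[365,39]]
Q^59 = (Q^29)²·Q = [[432,197],[197,235]]
Q^118 = (Q^59)² = [[325,359],[359,434]]
Q^236 = (Q^118)² = [[38,105],[105,401]]
F_236 mod 468 = Q^236[0][1] = 105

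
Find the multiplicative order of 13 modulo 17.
4

17 is prime, so ord(13) divides φ(17) = 16.
Divisors of 16: 1, 2, 4, 8, 16.
Repeated squaring: 13^1 ≡ 13, 13^2 ≡ 16, 13^4 ≡ 1, 13^8 ≡ 1, 13^16 ≡ 1 (mod 17).
Test 13^d mod 17 for each divisor d in increasing order:
13^1 ≡ 13
13^2 ≡ 16
13^4 ≡ 1  ← first divisor giving 1
The order is 4.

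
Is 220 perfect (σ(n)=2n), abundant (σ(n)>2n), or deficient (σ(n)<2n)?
abundant

Proper divisors of 220: sum = 1 + 2 + 4 + 5 + 10 + 11 + 20 + 22 + 44 + 55 + 110 = 284
Since 284 > 220, 220 is abundant.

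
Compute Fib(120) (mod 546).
294

Matrix identity: Q^n = [[F_(n+1), F_n], [F_n, F_(n-1)]] with Q = [[1,1],[1,0]].
n = 120 = 1111000₂. Square-and-multiply, entries mod 546:
Q^1 = [[1,1],[1,0]]
Q^3 = (Q^1)²·Q = [[3,2],[2,1]]
Q^7 = (Q^3)²·Q = [[21,13],[13,8]]
Q^15 = (Q^7)²·Q = [[441,64],[64,377]]
Q^30 = (Q^15)² = [[379,482],[482,443]]
Q^60 = (Q^30)² = [[317,354],[354,509]]
Q^120 = (Q^60)² = [[307,294],[294,13]]
F_120 mod 546 = Q^120[0][1] = 294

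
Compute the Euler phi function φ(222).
72

222 = 2 × 3 × 37
φ(n) = n × ∏(1 - 1/p) for each prime p dividing n
φ(222) = 222 × (1 - 1/2) × (1 - 1/3) × (1 - 1/37) = 72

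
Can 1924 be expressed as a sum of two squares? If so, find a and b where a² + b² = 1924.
18² + 40² (a=18, b=40)

Factorization: 1924 = 2^2 × 13 × 37
By Fermat: n is sum of two squares iff every prime p ≡ 3 (mod 4) appears to even power.
All primes ≡ 3 (mod 4) appear to even power.
Search a = 0, 1, 2, … for 1924 - a² a perfect square: first hit at a = 18: 1924 - 324 = 1600 = 40².
1924 = 18² + 40² = 324 + 1600 ✓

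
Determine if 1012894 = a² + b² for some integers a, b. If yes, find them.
Not possible

Factorization: 1012894 = 2 × 17 × 31^3
By Fermat: n is sum of two squares iff every prime p ≡ 3 (mod 4) appears to even power.
Prime(s) ≡ 3 (mod 4) with odd exponent: [(31, 3)]
Therefore 1012894 cannot be expressed as a² + b².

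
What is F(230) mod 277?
15

Matrix identity: Q^n = [[F_(n+1), F_n], [F_n, F_(n-1)]] with Q = [[1,1],[1,0]].
n = 230 = 11100110₂. Square-and-multiply, entries mod 277:
Q^1 = [[1,1],[1,0]]
Q^3 = (Q^1)²·Q = [[3,2],[2,1]]
Q^7 = (Q^3)²·Q = [[21,13],[13,8]]
Q^14 = (Q^7)² = [[56,100],[100,233]]
Q^28 = (Q^14)² = [[117,92],[92,25]]
Q^57 = (Q^28)²·Q = [[38,270],[270,45]]
Q^115 = (Q^57)²·Q = [[81,108],[108,250]]
Q^230 = (Q^115)² = [[220,15],[15,205]]
F_230 mod 277 = Q^230[0][1] = 15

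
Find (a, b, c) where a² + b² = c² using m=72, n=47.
(2975, 6768, 7393)

Euclid's formula: a = m² - n², b = 2mn, c = m² + n²
m = 72, n = 47
a = 72² - 47² = 5184 - 2209 = 2975
b = 2 × 72 × 47 = 6768
c = 72² + 47² = 5184 + 2209 = 7393
Verification: 2975² + 6768² = 8850625 + 45805824 = 54656449 = 7393² ✓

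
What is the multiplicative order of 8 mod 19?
6

19 is prime, so ord(8) divides φ(19) = 18.
Divisors of 18: 1, 2, 3, 6, 9, 18.
Repeated squaring: 8^1 ≡ 8, 8^2 ≡ 7, 8^4 ≡ 11, 8^8 ≡ 7, 8^16 ≡ 11 (mod 19).
Test 8^d mod 19 for each divisor d in increasing order:
8^1 ≡ 8
8^2 ≡ 7
8^3 = 8^2·8^1 ≡ 18
8^6 = 8^4·8^2 ≡ 1  ← first divisor giving 1
The order is 6.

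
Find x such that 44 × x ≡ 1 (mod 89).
87

gcd(44, 89) = 1, so the inverse exists.
Extended Euclidean algorithm on (89, 44):
89 = 2 × 44 + 1  ⟹  1 = (1)·89 + (-2)·44
So (-2)·44 ≡ 1 (mod 89), i.e. 44^(-1) ≡ -2 ≡ 87 (mod 89).
Check: 44 × 87 = 3828 ≡ 1 (mod 89)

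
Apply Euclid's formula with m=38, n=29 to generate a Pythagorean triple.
(603, 2204, 2285)

Euclid's formula: a = m² - n², b = 2mn, c = m² + n²
m = 38, n = 29
a = 38² - 29² = 1444 - 841 = 603
b = 2 × 38 × 29 = 2204
c = 38² + 29² = 1444 + 841 = 2285
Verification: 603² + 2204² = 363609 + 4857616 = 5221225 = 2285² ✓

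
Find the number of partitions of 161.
118159068427

p(n) counts ways to write n as a sum of positive integers (order ignored).
Euler's pentagonal recurrence: p(k) = p(k-1) + p(k-2) - p(k-5) - p(k-7) + p(k-12) + p(k-15) - ... (offsets j(3j∓1)/2, signs ++--, p(0)=1, p(<0)=0).
DP table for k = 0..160: p(0)=1, p(1)=1, p(2)=2, p(3)=3, p(4)=5, p(5)=7, p(6)=11, p(7)=15, p(8)=22, p(9)=30, p(10)=42, p(11)=56, p(12)=77, p(13)=101, p(14)=135, p(15)=176, p(16)=231, p(17)=297, p(18)=385, p(19)=490, p(20)=627, p(21)=792, p(22)=1002, p(23)=1255, p(24)=1575, p(25)=1958, p(26)=2436, p(27)=3010, p(28)=3718, p(29)=4565, p(30)=5604, p(31)=6842, p(32)=8349, p(33)=10143, p(34)=12310, p(35)=14883, p(36)=17977, p(37)=21637, p(38)=26015, p(39)=31185, p(40)=37338, p(41)=44583, p(42)=53174, p(43)=63261, p(44)=75175, p(45)=89134, p(46)=105558, p(47)=124754, p(48)=147273, p(49)=173525, p(50)=204226, p(51)=239943, p(52)=281589, p(53)=329931, p(54)=386155, p(55)=451276, p(56)=526823, p(57)=614154, p(58)=715220, p(59)=831820, p(60)=966467, p(61)=1121505, p(62)=1300156, p(63)=1505499, p(64)=1741630, p(65)=2012558, p(66)=2323520, p(67)=2679689, p(68)=3087735, p(69)=3554345, p(70)=4087968, p(71)=4697205, p(72)=5392783, p(73)=6185689, p(74)=7089500, p(75)=8118264, p(76)=9289091, p(77)=10619863, p(78)=12132164, p(79)=13848650, p(80)=15796476, p(81)=18004327, p(82)=20506255, p(83)=23338469, p(84)=26543660, p(85)=30167357, p(86)=34262962, p(87)=38887673, p(88)=44108109, p(89)=49995925, p(90)=56634173, p(91)=64112359, p(92)=72533807, p(93)=82010177, p(94)=92669720, p(95)=104651419, p(96)=118114304, p(97)=133230930, p(98)=150198136, p(99)=169229875, p(100)=190569292, p(101)=214481126, p(102)=241265379, p(103)=271248950, p(104)=304801365, p(105)=342325709, p(106)=384276336, p(107)=431149389, p(108)=483502844, p(109)=541946240, p(110)=607163746, p(111)=679903203, p(112)=761002156, p(113)=851376628, p(114)=952050665, p(115)=1064144451, p(116)=1188908248, p(117)=1327710076, p(118)=1482074143, p(119)=1653668665, p(120)=1844349560, p(121)=2056148051, p(122)=2291320912, p(123)=2552338241, p(124)=2841940500, p(125)=3163127352, p(126)=3519222692, p(127)=3913864295, p(128)=4351078600, p(129)=4835271870, p(130)=5371315400, p(131)=5964539504, p(132)=6620830889, p(133)=7346629512, p(134)=8149040695, p(135)=9035836076, p(136)=10015581680, p(137)=11097645016, p(138)=12292341831, p(139)=13610949895, p(140)=15065878135, p(141)=16670689208, p(142)=18440293320, p(143)=20390982757, p(144)=22540654445, p(145)=24908858009, p(146)=27517052599, p(147)=30388671978, p(148)=33549419497, p(149)=37027355200, p(150)=40853235313, p(151)=45060624582, p(152)=49686288421, p(153)=54770336324, p(154)=60356673280, p(155)=66493182097, p(156)=73232243759, p(157)=80630964769, p(158)=88751778802, p(159)=97662728555, p(160)=107438159466.
Final step: p(161) = p(160) + p(159) - p(156) - p(154) + p(149) + p(146) - p(139) - p(135) + p(126) + p(121) - p(110) - p(104) + p(91) + p(84) - p(69) - p(61) + p(44) + p(35) - p(16) - p(6)
= 107438159466 + 97662728555 - 73232243759 - 60356673280 + 37027355200 + 27517052599 - 13610949895 - 9035836076 + 3519222692 + 2056148051 - 607163746 - 304801365 + 64112359 + 26543660 - 3554345 - 1121505 + 75175 + 14883 - 231 - 11
= 118159068427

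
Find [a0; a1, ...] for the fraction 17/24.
[0; 1, 2, 2, 3]

Euclidean algorithm steps:
17 = 0 × 24 + 17
24 = 1 × 17 + 7
17 = 2 × 7 + 3
7 = 2 × 3 + 1
3 = 3 × 1 + 0
Continued fraction: [0; 1, 2, 2, 3]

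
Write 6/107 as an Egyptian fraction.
1/18 + 1/1926

Greedy algorithm:
6/107: ceiling(107/6) = 18, use 1/18
1/1926: ceiling(1926/1) = 1926, use 1/1926
Result: 6/107 = 1/18 + 1/1926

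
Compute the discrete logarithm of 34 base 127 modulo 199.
53

Baby-step giant-step with step n = ⌈√199⌉ = 15.
Baby steps 127^j mod 199 (j:value) for j=0..14: 0:1, 1:127, 2:10, 3:76, 4:100, 5:163, 6:5, 7:38, 8:50, 9:181, 10:102, 11:19, 12:25, 13:190, 14:51.
Giant-step multiplier: 127^(-15) ≡ 127^(198-15) = 127^183 ≡ 42 (mod 199).
Giant steps γ_i = 34·42^i mod 199: γ_0=34, γ_1=35, γ_2=77, γ_3=50 (in table at j=8).
x = i·n + j = 3·15 + 8 = 53.
Check: 127^53 ≡ 34 (mod 199).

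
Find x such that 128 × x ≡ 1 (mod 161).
39

gcd(128, 161) = 1, so the inverse exists.
Extended Euclidean algorithm on (161, 128):
161 = 1 × 128 + 33  ⟹  33 = (1)·161 + (-1)·128
128 = 3 × 33 + 29  ⟹  29 = (-3)·161 + (4)·128
33 = 1 × 29 + 4  ⟹  4 = (4)·161 + (-5)·128
29 = 7 × 4 + 1  ⟹  1 = (-31)·161 + (39)·128
So (39)·128 ≡ 1 (mod 161), i.e. 128^(-1) ≡ 39 (mod 161).
Check: 128 × 39 = 4992 ≡ 1 (mod 161)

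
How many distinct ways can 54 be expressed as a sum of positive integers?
386155

p(n) counts ways to write n as a sum of positive integers (order ignored).
Euler's pentagonal recurrence: p(k) = p(k-1) + p(k-2) - p(k-5) - p(k-7) + p(k-12) + p(k-15) - ... (offsets j(3j∓1)/2, signs ++--, p(0)=1, p(<0)=0).
DP table for k = 0..53: p(0)=1, p(1)=1, p(2)=2, p(3)=3, p(4)=5, p(5)=7, p(6)=11, p(7)=15, p(8)=22, p(9)=30, p(10)=42, p(11)=56, p(12)=77, p(13)=101, p(14)=135, p(15)=176, p(16)=231, p(17)=297, p(18)=385, p(19)=490, p(20)=627, p(21)=792, p(22)=1002, p(23)=1255, p(24)=1575, p(25)=1958, p(26)=2436, p(27)=3010, p(28)=3718, p(29)=4565, p(30)=5604, p(31)=6842, p(32)=8349, p(33)=10143, p(34)=12310, p(35)=14883, p(36)=17977, p(37)=21637, p(38)=26015, p(39)=31185, p(40)=37338, p(41)=44583, p(42)=53174, p(43)=63261, p(44)=75175, p(45)=89134, p(46)=105558, p(47)=124754, p(48)=147273, p(49)=173525, p(50)=204226, p(51)=239943, p(52)=281589, p(53)=329931.
Final step: p(54) = p(53) + p(52) - p(49) - p(47) + p(42) + p(39) - p(32) - p(28) + p(19) + p(14) - p(3)
= 329931 + 281589 - 173525 - 124754 + 53174 + 31185 - 8349 - 3718 + 490 + 135 - 3
= 386155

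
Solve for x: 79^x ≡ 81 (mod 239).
82

Baby-step giant-step with step n = ⌈√239⌉ = 16.
Baby steps 79^j mod 239 (j:value) for j=0..15: 0:1, 1:79, 2:27, 3:221, 4:12, 5:231, 6:85, 7:23, 8:144, 9:143, 10:64, 11:37, 12:55, 13:43, 14:51, 15:205.
Giant-step multiplier: 79^(-16) ≡ 79^(238-16) = 79^222 ≡ 109 (mod 239).
Giant steps γ_i = 81·109^i mod 239: γ_0=81, γ_1=225, γ_2=147, γ_3=10, γ_4=134, γ_5=27 (in table at j=2).
x = i·n + j = 5·16 + 2 = 82.
Check: 79^82 ≡ 81 (mod 239).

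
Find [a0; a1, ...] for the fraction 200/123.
[1; 1, 1, 1, 2, 15]

Euclidean algorithm steps:
200 = 1 × 123 + 77
123 = 1 × 77 + 46
77 = 1 × 46 + 31
46 = 1 × 31 + 15
31 = 2 × 15 + 1
15 = 15 × 1 + 0
Continued fraction: [1; 1, 1, 1, 2, 15]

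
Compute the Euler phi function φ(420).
96

420 = 2^2 × 3 × 5 × 7
φ(n) = n × ∏(1 - 1/p) for each prime p dividing n
φ(420) = 420 × (1 - 1/2) × (1 - 1/3) × (1 - 1/5) × (1 - 1/7) = 96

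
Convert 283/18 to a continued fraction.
[15; 1, 2, 1, 1, 2]

Euclidean algorithm steps:
283 = 15 × 18 + 13
18 = 1 × 13 + 5
13 = 2 × 5 + 3
5 = 1 × 3 + 2
3 = 1 × 2 + 1
2 = 2 × 1 + 0
Continued fraction: [15; 1, 2, 1, 1, 2]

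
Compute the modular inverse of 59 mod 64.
51

gcd(59, 64) = 1, so the inverse exists.
Extended Euclidean algorithm on (64, 59):
64 = 1 × 59 + 5  ⟹  5 = (1)·64 + (-1)·59
59 = 11 × 5 + 4  ⟹  4 = (-11)·64 + (12)·59
5 = 1 × 4 + 1  ⟹  1 = (12)·64 + (-13)·59
So (-13)·59 ≡ 1 (mod 64), i.e. 59^(-1) ≡ -13 ≡ 51 (mod 64).
Check: 59 × 51 = 3009 ≡ 1 (mod 64)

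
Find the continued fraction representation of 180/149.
[1; 4, 1, 4, 6]

Euclidean algorithm steps:
180 = 1 × 149 + 31
149 = 4 × 31 + 25
31 = 1 × 25 + 6
25 = 4 × 6 + 1
6 = 6 × 1 + 0
Continued fraction: [1; 4, 1, 4, 6]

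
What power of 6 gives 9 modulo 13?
4

Baby-step giant-step with step n = ⌈√13⌉ = 4.
Baby steps 6^j mod 13 (j:value) for j=0..3: 0:1, 1:6, 2:10, 3:8.
Giant-step multiplier: 6^(-4) ≡ 6^(12-4) = 6^8 ≡ 3 (mod 13).
Giant steps γ_i = 9·3^i mod 13: γ_0=9, γ_1=1 (in table at j=0).
x = i·n + j = 1·4 + 0 = 4.
Check: 6^4 ≡ 9 (mod 13).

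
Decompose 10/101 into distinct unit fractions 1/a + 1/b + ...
1/11 + 1/124 + 1/27553 + 1/3795811492

Greedy algorithm:
10/101: ceiling(101/10) = 11, use 1/11
9/1111: ceiling(1111/9) = 124, use 1/124
5/137764: ceiling(137764/5) = 27553, use 1/27553
1/3795811492: ceiling(3795811492/1) = 3795811492, use 1/3795811492
Result: 10/101 = 1/11 + 1/124 + 1/27553 + 1/3795811492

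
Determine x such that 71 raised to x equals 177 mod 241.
180

Baby-step giant-step with step n = ⌈√241⌉ = 16.
Baby steps 71^j mod 241 (j:value) for j=0..15: 0:1, 1:71, 2:221, 3:26, 4:159, 5:203, 6:194, 7:37, 8:217, 9:224, 10:239, 11:99, 12:40, 13:189, 14:164, 15:76.
Giant-step multiplier: 71^(-16) ≡ 71^(240-16) = 71^224 ≡ 100 (mod 241).
Giant steps γ_i = 177·100^i mod 241: γ_0=177, γ_1=107, γ_2=96, γ_3=201, γ_4=97, γ_5=60, γ_6=216, γ_7=151, γ_8=158, γ_9=135, γ_10=4, γ_11=159 (in table at j=4).
x = i·n + j = 11·16 + 4 = 180.
Check: 71^180 ≡ 177 (mod 241).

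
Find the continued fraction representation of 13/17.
[0; 1, 3, 4]

Euclidean algorithm steps:
13 = 0 × 17 + 13
17 = 1 × 13 + 4
13 = 3 × 4 + 1
4 = 4 × 1 + 0
Continued fraction: [0; 1, 3, 4]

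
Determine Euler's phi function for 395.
312

395 = 5 × 79
φ(n) = n × ∏(1 - 1/p) for each prime p dividing n
φ(395) = 395 × (1 - 1/5) × (1 - 1/79) = 312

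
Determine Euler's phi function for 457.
456

457 = 457
φ(n) = n × ∏(1 - 1/p) for each prime p dividing n
φ(457) = 457 × (1 - 1/457) = 456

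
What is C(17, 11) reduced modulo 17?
0

Using Lucas' theorem:
Write n=17 and k=11 in base 17:
n in base 17: [1, 0]
k in base 17: [0, 11]
C(17,11) mod 17 = ∏ C(n_i, k_i) mod 17
Digit binomials (mod 17): C(1,0) = 1; C(0,11) = 0 (k_i > n_i)
Product: 1 × 0 = 0 ≡ 0 (mod 17)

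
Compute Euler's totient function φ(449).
448

449 = 449
φ(n) = n × ∏(1 - 1/p) for each prime p dividing n
φ(449) = 449 × (1 - 1/449) = 448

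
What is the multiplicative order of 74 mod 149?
148

149 is prime, so ord(74) divides φ(149) = 148.
Divisors of 148: 1, 2, 4, 37, 74, 148.
Repeated squaring: 74^1 ≡ 74, 74^2 ≡ 112, 74^4 ≡ 28, 74^8 ≡ 39, 74^16 ≡ 31, 74^32 ≡ 67, 74^64 ≡ 19, 74^128 ≡ 63 (mod 149).
Test 74^d mod 149 for each divisor d in increasing order:
74^1 ≡ 74
74^2 ≡ 112
74^4 ≡ 28
74^37 = 74^32·74^4·74^1 ≡ 105
74^74 = 74^64·74^8·74^2 ≡ 148
74^148 = 74^128·74^16·74^4 ≡ 1  ← first divisor giving 1
The order is 148.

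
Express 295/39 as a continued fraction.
[7; 1, 1, 3, 2, 2]

Euclidean algorithm steps:
295 = 7 × 39 + 22
39 = 1 × 22 + 17
22 = 1 × 17 + 5
17 = 3 × 5 + 2
5 = 2 × 2 + 1
2 = 2 × 1 + 0
Continued fraction: [7; 1, 1, 3, 2, 2]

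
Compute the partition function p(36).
17977

p(n) counts ways to write n as a sum of positive integers (order ignored).
Euler's pentagonal recurrence: p(k) = p(k-1) + p(k-2) - p(k-5) - p(k-7) + p(k-12) + p(k-15) - ... (offsets j(3j∓1)/2, signs ++--, p(0)=1, p(<0)=0).
DP table for k = 0..35: p(0)=1, p(1)=1, p(2)=2, p(3)=3, p(4)=5, p(5)=7, p(6)=11, p(7)=15, p(8)=22, p(9)=30, p(10)=42, p(11)=56, p(12)=77, p(13)=101, p(14)=135, p(15)=176, p(16)=231, p(17)=297, p(18)=385, p(19)=490, p(20)=627, p(21)=792, p(22)=1002, p(23)=1255, p(24)=1575, p(25)=1958, p(26)=2436, p(27)=3010, p(28)=3718, p(29)=4565, p(30)=5604, p(31)=6842, p(32)=8349, p(33)=10143, p(34)=12310, p(35)=14883.
Final step: p(36) = p(35) + p(34) - p(31) - p(29) + p(24) + p(21) - p(14) - p(10) + p(1)
= 14883 + 12310 - 6842 - 4565 + 1575 + 792 - 135 - 42 + 1
= 17977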